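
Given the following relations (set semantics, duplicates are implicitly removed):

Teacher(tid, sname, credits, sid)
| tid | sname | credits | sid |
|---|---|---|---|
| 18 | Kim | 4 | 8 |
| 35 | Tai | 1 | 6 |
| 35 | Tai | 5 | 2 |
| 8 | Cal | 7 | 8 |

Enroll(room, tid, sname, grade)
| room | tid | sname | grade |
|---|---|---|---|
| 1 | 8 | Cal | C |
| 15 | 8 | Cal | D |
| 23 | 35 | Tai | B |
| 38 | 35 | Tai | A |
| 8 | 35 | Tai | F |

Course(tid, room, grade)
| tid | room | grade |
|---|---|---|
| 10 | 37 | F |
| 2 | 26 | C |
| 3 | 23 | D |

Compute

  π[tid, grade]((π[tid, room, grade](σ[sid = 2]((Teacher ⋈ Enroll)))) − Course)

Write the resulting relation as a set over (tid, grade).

Natural join on tid, sname: {(35, Tai, 1, 6, 23, B), (35, Tai, 1, 6, 38, A), (35, Tai, 1, 6, 8, F), (35, Tai, 5, 2, 23, B), (35, Tai, 5, 2, 38, A), (35, Tai, 5, 2, 8, F), (8, Cal, 7, 8, 1, C), (8, Cal, 7, 8, 15, D)}
σ[sid = 2]: keep tuples satisfying sid = 2 → {(35, Tai, 5, 2, 23, B), (35, Tai, 5, 2, 38, A), (35, Tai, 5, 2, 8, F)}
π_{tid, room, grade} gives {(35, 23, B), (35, 38, A), (35, 8, F)}.
Set difference of the two operands is {(35, 23, B), (35, 38, A), (35, 8, F)}.
π_{tid, grade} gives {(35, A), (35, B), (35, F)}.

{(35, A), (35, B), (35, F)}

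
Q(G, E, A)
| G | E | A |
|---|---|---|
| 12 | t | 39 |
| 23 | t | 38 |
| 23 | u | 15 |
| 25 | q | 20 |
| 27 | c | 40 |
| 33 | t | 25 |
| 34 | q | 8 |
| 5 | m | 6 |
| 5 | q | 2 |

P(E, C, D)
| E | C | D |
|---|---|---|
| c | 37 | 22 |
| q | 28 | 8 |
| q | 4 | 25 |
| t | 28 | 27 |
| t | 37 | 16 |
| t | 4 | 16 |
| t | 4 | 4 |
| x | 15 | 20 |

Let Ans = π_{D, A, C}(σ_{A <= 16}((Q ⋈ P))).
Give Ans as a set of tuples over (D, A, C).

Natural join on E: {(12, t, 39, 28, 27), (12, t, 39, 37, 16), (12, t, 39, 4, 16), (12, t, 39, 4, 4), (23, t, 38, 28, 27), (23, t, 38, 37, 16), (23, t, 38, 4, 16), (23, t, 38, 4, 4), (25, q, 20, 28, 8), (25, q, 20, 4, 25), (27, c, 40, 37, 22), (33, t, 25, 28, 27), (33, t, 25, 37, 16), (33, t, 25, 4, 16), (33, t, 25, 4, 4), (34, q, 8, 28, 8), (34, q, 8, 4, 25), (5, q, 2, 28, 8), (5, q, 2, 4, 25)}
σ[A <= 16]: keep tuples satisfying A <= 16 → {(34, q, 8, 28, 8), (34, q, 8, 4, 25), (5, q, 2, 28, 8), (5, q, 2, 4, 25)}
Keep only column(s) D, A, C: {(25, 2, 4), (25, 8, 4), (8, 2, 28), (8, 8, 28)}

{(25, 2, 4), (25, 8, 4), (8, 2, 28), (8, 8, 28)}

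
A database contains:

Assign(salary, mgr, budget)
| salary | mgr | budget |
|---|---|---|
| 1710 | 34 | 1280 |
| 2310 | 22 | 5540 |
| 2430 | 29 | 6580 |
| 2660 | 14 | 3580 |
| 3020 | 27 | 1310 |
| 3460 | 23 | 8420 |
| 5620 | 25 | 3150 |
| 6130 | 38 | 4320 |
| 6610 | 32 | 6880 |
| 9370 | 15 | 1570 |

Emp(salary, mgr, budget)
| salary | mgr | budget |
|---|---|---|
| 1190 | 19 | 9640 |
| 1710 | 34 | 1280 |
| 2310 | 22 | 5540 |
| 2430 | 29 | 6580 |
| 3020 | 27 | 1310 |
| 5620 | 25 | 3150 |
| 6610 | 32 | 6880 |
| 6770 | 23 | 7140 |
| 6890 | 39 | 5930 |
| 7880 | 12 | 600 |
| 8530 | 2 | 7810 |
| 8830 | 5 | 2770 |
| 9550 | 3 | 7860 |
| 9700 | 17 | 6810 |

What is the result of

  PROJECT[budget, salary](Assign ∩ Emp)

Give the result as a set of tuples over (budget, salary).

Intersection: {(1710, 34, 1280), (2310, 22, 5540), (2430, 29, 6580), (2660, 14, 3580), (3020, 27, 1310), (3460, 23, 8420), (5620, 25, 3150), (6130, 38, 4320), (6610, 32, 6880), (9370, 15, 1570)} with {(1190, 19, 9640), (1710, 34, 1280), (2310, 22, 5540), (2430, 29, 6580), (3020, 27, 1310), (5620, 25, 3150), (6610, 32, 6880), (6770, 23, 7140), (6890, 39, 5930), (7880, 12, 600), (8530, 2, 7810), (8830, 5, 2770), (9550, 3, 7860), (9700, 17, 6810)} → {(1710, 34, 1280), (2310, 22, 5540), (2430, 29, 6580), (3020, 27, 1310), (5620, 25, 3150), (6610, 32, 6880)}
π[budget, salary]: project onto (budget, salary) → {(1280, 1710), (1310, 3020), (3150, 5620), (5540, 2310), (6580, 2430), (6880, 6610)}

{(1280, 1710), (1310, 3020), (3150, 5620), (5540, 2310), (6580, 2430), (6880, 6610)}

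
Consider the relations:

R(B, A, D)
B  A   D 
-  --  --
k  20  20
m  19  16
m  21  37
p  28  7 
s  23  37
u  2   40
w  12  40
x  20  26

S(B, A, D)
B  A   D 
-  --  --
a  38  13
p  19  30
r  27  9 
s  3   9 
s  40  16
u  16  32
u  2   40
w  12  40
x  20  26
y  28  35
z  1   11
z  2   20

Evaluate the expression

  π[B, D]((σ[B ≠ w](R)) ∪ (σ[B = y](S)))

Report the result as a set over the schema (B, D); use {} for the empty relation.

{(k, 20), (m, 16), (m, 37), (p, 7), (s, 37), (u, 40), (x, 26), (y, 35)}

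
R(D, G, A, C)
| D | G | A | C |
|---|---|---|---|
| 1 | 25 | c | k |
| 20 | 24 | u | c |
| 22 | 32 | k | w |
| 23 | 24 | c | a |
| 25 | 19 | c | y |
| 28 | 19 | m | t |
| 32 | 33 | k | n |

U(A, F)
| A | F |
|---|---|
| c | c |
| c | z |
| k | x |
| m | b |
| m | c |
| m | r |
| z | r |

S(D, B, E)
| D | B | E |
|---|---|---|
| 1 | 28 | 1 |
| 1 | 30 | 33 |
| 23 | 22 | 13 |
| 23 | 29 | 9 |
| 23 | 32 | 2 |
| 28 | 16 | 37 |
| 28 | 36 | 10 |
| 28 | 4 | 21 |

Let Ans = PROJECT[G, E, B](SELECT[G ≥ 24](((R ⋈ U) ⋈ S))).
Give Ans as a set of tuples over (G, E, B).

{(24, 13, 22), (24, 2, 32), (24, 9, 29), (25, 1, 28), (25, 33, 30)}

Joining R and U on A yields {(1, 25, c, k, c), (1, 25, c, k, z), (22, 32, k, w, x), (23, 24, c, a, c), (23, 24, c, a, z), (25, 19, c, y, c), (25, 19, c, y, z), (28, 19, m, t, b), (28, 19, m, t, c), (28, 19, m, t, r), (32, 33, k, n, x)}.
Joining (R ⋈ U) and S on D yields {(1, 25, c, k, c, 28, 1), (1, 25, c, k, c, 30, 33), (1, 25, c, k, z, 28, 1), (1, 25, c, k, z, 30, 33), (23, 24, c, a, c, 22, 13), (23, 24, c, a, c, 29, 9), (23, 24, c, a, c, 32, 2), (23, 24, c, a, z, 22, 13), (23, 24, c, a, z, 29, 9), (23, 24, c, a, z, 32, 2), (28, 19, m, t, b, 16, 37), (28, 19, m, t, b, 36, 10), (28, 19, m, t, b, 4, 21), (28, 19, m, t, c, 16, 37), (28, 19, m, t, c, 36, 10), (28, 19, m, t, c, 4, 21), (28, 19, m, t, r, 16, 37), (28, 19, m, t, r, 36, 10), (28, 19, m, t, r, 4, 21)}.
Filtering on G ≥ 24 leaves {(1, 25, c, k, c, 28, 1), (1, 25, c, k, c, 30, 33), (1, 25, c, k, z, 28, 1), (1, 25, c, k, z, 30, 33), (23, 24, c, a, c, 22, 13), (23, 24, c, a, c, 29, 9), (23, 24, c, a, c, 32, 2), (23, 24, c, a, z, 22, 13), (23, 24, c, a, z, 29, 9), (23, 24, c, a, z, 32, 2)}.
Keep only column(s) G, E, B (5 duplicate(s) eliminated): {(24, 13, 22), (24, 2, 32), (24, 9, 29), (25, 1, 28), (25, 33, 30)}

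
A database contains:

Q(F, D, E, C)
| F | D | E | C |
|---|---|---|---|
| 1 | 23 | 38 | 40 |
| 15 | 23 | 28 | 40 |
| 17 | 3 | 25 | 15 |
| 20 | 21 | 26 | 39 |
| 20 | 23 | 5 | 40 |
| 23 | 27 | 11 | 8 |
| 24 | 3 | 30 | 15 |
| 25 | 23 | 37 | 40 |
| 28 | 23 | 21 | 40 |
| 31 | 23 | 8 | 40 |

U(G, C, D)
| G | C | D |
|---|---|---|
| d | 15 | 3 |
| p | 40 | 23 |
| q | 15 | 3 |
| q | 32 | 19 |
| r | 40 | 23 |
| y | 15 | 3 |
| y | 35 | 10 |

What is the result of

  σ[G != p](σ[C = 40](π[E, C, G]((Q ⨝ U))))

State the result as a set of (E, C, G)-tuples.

{(21, 40, r), (28, 40, r), (37, 40, r), (38, 40, r), (5, 40, r), (8, 40, r)}

Joining Q and U on D, C yields {(1, 23, 38, 40, p), (1, 23, 38, 40, r), (15, 23, 28, 40, p), (15, 23, 28, 40, r), (17, 3, 25, 15, d), (17, 3, 25, 15, q), (17, 3, 25, 15, y), (20, 23, 5, 40, p), (20, 23, 5, 40, r), (24, 3, 30, 15, d), (24, 3, 30, 15, q), (24, 3, 30, 15, y), (25, 23, 37, 40, p), (25, 23, 37, 40, r), (28, 23, 21, 40, p), (28, 23, 21, 40, r), (31, 23, 8, 40, p), (31, 23, 8, 40, r)}.
π_{E, C, G} gives {(21, 40, p), (21, 40, r), (25, 15, d), (25, 15, q), (25, 15, y), (28, 40, p), (28, 40, r), (30, 15, d), (30, 15, q), (30, 15, y), (37, 40, p), (37, 40, r), (38, 40, p), (38, 40, r), (5, 40, p), (5, 40, r), (8, 40, p), (8, 40, r)}.
σ[C = 40]: keep tuples satisfying C = 40 → {(21, 40, p), (21, 40, r), (28, 40, p), (28, 40, r), (37, 40, p), (37, 40, r), (38, 40, p), (38, 40, r), (5, 40, p), (5, 40, r), (8, 40, p), (8, 40, r)}
σ[G != p]: keep tuples satisfying G != p → {(21, 40, r), (28, 40, r), (37, 40, r), (38, 40, r), (5, 40, r), (8, 40, r)}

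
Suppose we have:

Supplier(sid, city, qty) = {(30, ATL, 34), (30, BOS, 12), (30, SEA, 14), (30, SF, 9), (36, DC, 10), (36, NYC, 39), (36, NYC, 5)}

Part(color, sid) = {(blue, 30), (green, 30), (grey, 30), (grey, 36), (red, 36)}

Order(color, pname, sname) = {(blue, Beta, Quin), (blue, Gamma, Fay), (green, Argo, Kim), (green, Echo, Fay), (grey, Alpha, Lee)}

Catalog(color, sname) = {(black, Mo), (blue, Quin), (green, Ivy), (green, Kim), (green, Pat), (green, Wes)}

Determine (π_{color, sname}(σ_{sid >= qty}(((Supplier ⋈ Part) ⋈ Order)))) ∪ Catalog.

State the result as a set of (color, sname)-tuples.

Supplier ⋈ Part (natural join on sid): {(30, ATL, 34, blue), (30, ATL, 34, green), (30, ATL, 34, grey), (30, BOS, 12, blue), (30, BOS, 12, green), (30, BOS, 12, grey), (30, SEA, 14, blue), (30, SEA, 14, green), (30, SEA, 14, grey), (30, SF, 9, blue), (30, SF, 9, green), (30, SF, 9, grey), (36, DC, 10, grey), (36, DC, 10, red), (36, NYC, 39, grey), (36, NYC, 39, red), (36, NYC, 5, grey), (36, NYC, 5, red)}
(Supplier ⋈ Part) ⋈ Order (natural join on color): {(30, ATL, 34, blue, Beta, Quin), (30, ATL, 34, blue, Gamma, Fay), (30, ATL, 34, green, Argo, Kim), (30, ATL, 34, green, Echo, Fay), (30, ATL, 34, grey, Alpha, Lee), (30, BOS, 12, blue, Beta, Quin), (30, BOS, 12, blue, Gamma, Fay), (30, BOS, 12, green, Argo, Kim), (30, BOS, 12, green, Echo, Fay), (30, BOS, 12, grey, Alpha, Lee), (30, SEA, 14, blue, Beta, Quin), (30, SEA, 14, blue, Gamma, Fay), (30, SEA, 14, green, Argo, Kim), (30, SEA, 14, green, Echo, Fay), (30, SEA, 14, grey, Alpha, Lee), (30, SF, 9, blue, Beta, Quin), (30, SF, 9, blue, Gamma, Fay), (30, SF, 9, green, Argo, Kim), (30, SF, 9, green, Echo, Fay), (30, SF, 9, grey, Alpha, Lee), (36, DC, 10, grey, Alpha, Lee), (36, NYC, 39, grey, Alpha, Lee), (36, NYC, 5, grey, Alpha, Lee)}
Apply σ_{sid >= qty}; surviving tuples: {(30, BOS, 12, blue, Beta, Quin), (30, BOS, 12, blue, Gamma, Fay), (30, BOS, 12, green, Argo, Kim), (30, BOS, 12, green, Echo, Fay), (30, BOS, 12, grey, Alpha, Lee), (30, SEA, 14, blue, Beta, Quin), (30, SEA, 14, blue, Gamma, Fay), (30, SEA, 14, green, Argo, Kim), (30, SEA, 14, green, Echo, Fay), (30, SEA, 14, grey, Alpha, Lee), (30, SF, 9, blue, Beta, Quin), (30, SF, 9, blue, Gamma, Fay), (30, SF, 9, green, Argo, Kim), (30, SF, 9, green, Echo, Fay), (30, SF, 9, grey, Alpha, Lee), (36, DC, 10, grey, Alpha, Lee), (36, NYC, 5, grey, Alpha, Lee)}
π[color, sname]: project onto (color, sname) (12 duplicate(s) eliminated) → {(blue, Fay), (blue, Quin), (green, Fay), (green, Kim), (grey, Lee)}
Set union of the two operands is {(black, Mo), (blue, Fay), (blue, Quin), (green, Fay), (green, Ivy), (green, Kim), (green, Pat), (green, Wes), (grey, Lee)}.

{(black, Mo), (blue, Fay), (blue, Quin), (green, Fay), (green, Ivy), (green, Kim), (green, Pat), (green, Wes), (grey, Lee)}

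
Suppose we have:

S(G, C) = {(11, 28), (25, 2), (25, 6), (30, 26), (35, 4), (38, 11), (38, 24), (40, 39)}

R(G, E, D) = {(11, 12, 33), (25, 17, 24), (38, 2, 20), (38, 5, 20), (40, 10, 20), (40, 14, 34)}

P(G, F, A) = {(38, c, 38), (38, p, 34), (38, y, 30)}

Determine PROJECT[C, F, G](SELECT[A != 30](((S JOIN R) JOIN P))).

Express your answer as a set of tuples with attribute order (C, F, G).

{(11, c, 38), (11, p, 38), (24, c, 38), (24, p, 38)}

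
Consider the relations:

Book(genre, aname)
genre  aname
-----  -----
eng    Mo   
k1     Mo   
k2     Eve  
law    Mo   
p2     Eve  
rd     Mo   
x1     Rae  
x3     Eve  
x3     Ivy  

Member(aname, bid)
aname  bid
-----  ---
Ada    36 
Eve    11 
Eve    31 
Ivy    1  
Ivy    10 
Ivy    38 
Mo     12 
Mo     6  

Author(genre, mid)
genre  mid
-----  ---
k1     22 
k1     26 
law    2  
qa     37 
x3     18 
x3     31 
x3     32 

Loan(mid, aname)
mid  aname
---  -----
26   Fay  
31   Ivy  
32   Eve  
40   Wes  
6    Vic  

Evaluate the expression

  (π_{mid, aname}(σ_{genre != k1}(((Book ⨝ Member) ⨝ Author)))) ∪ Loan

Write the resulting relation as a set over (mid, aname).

{(18, Eve), (18, Ivy), (2, Mo), (26, Fay), (31, Eve), (31, Ivy), (32, Eve), (32, Ivy), (40, Wes), (6, Vic)}

Book ⋈ Member (natural join on aname): {(eng, Mo, 12), (eng, Mo, 6), (k1, Mo, 12), (k1, Mo, 6), (k2, Eve, 11), (k2, Eve, 31), (law, Mo, 12), (law, Mo, 6), (p2, Eve, 11), (p2, Eve, 31), (rd, Mo, 12), (rd, Mo, 6), (x3, Eve, 11), (x3, Eve, 31), (x3, Ivy, 1), (x3, Ivy, 10), (x3, Ivy, 38)}
(Book ⨝ Member) ⋈ Author (natural join on genre): {(k1, Mo, 12, 22), (k1, Mo, 12, 26), (k1, Mo, 6, 22), (k1, Mo, 6, 26), (law, Mo, 12, 2), (law, Mo, 6, 2), (x3, Eve, 11, 18), (x3, Eve, 11, 31), (x3, Eve, 11, 32), (x3, Eve, 31, 18), (x3, Eve, 31, 31), (x3, Eve, 31, 32), (x3, Ivy, 1, 18), (x3, Ivy, 1, 31), (x3, Ivy, 1, 32), (x3, Ivy, 10, 18), (x3, Ivy, 10, 31), (x3, Ivy, 10, 32), (x3, Ivy, 38, 18), (x3, Ivy, 38, 31), (x3, Ivy, 38, 32)}
Selection genre != k1: {(law, Mo, 12, 2), (law, Mo, 6, 2), (x3, Eve, 11, 18), (x3, Eve, 11, 31), (x3, Eve, 11, 32), (x3, Eve, 31, 18), (x3, Eve, 31, 31), (x3, Eve, 31, 32), (x3, Ivy, 1, 18), (x3, Ivy, 1, 31), (x3, Ivy, 1, 32), (x3, Ivy, 10, 18), (x3, Ivy, 10, 31), (x3, Ivy, 10, 32), (x3, Ivy, 38, 18), (x3, Ivy, 38, 31), (x3, Ivy, 38, 32)}
π[mid, aname]: project onto (mid, aname) (10 duplicate(s) eliminated) → {(18, Eve), (18, Ivy), (2, Mo), (31, Eve), (31, Ivy), (32, Eve), (32, Ivy)}
Taking the union: {(18, Eve), (18, Ivy), (2, Mo), (26, Fay), (31, Eve), (31, Ivy), (32, Eve), (32, Ivy), (40, Wes), (6, Vic)}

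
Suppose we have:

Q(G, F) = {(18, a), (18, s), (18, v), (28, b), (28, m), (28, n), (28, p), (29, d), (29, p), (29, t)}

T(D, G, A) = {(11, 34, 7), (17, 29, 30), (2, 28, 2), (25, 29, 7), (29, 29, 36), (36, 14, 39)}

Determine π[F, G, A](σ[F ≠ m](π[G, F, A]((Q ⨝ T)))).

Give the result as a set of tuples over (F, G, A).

{(b, 28, 2), (d, 29, 30), (d, 29, 36), (d, 29, 7), (n, 28, 2), (p, 28, 2), (p, 29, 30), (p, 29, 36), (p, 29, 7), (t, 29, 30), (t, 29, 36), (t, 29, 7)}

Joining Q and T on G yields {(28, b, 2, 2), (28, m, 2, 2), (28, n, 2, 2), (28, p, 2, 2), (29, d, 17, 30), (29, d, 25, 7), (29, d, 29, 36), (29, p, 17, 30), (29, p, 25, 7), (29, p, 29, 36), (29, t, 17, 30), (29, t, 25, 7), (29, t, 29, 36)}.
π[G, F, A]: project onto (G, F, A) → {(28, b, 2), (28, m, 2), (28, n, 2), (28, p, 2), (29, d, 30), (29, d, 36), (29, d, 7), (29, p, 30), (29, p, 36), (29, p, 7), (29, t, 30), (29, t, 36), (29, t, 7)}
Selection F ≠ m: {(28, b, 2), (28, n, 2), (28, p, 2), (29, d, 30), (29, d, 36), (29, d, 7), (29, p, 30), (29, p, 36), (29, p, 7), (29, t, 30), (29, t, 36), (29, t, 7)}
π[F, G, A]: project onto (F, G, A) → {(b, 28, 2), (d, 29, 30), (d, 29, 36), (d, 29, 7), (n, 28, 2), (p, 28, 2), (p, 29, 30), (p, 29, 36), (p, 29, 7), (t, 29, 30), (t, 29, 36), (t, 29, 7)}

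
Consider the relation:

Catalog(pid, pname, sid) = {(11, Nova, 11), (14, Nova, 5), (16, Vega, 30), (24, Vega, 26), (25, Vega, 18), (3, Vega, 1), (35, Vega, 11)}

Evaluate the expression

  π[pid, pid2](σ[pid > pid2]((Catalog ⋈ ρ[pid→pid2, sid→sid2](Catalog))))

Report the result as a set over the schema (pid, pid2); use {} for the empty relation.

{(14, 11), (16, 3), (24, 16), (24, 3), (25, 16), (25, 24), (25, 3), (35, 16), (35, 24), (35, 25), (35, 3)}

ρ[pid→pid2, sid→sid2]: schema becomes (pid2, pname, sid2); tuples unchanged.
Joining Catalog and ρ[pid→pid2, sid→sid2](Catalog) on pname yields {(11, Nova, 11, 11, 11), (11, Nova, 11, 14, 5), (14, Nova, 5, 11, 11), (14, Nova, 5, 14, 5), (16, Vega, 30, 16, 30), (16, Vega, 30, 24, 26), (16, Vega, 30, 25, 18), (16, Vega, 30, 3, 1), (16, Vega, 30, 35, 11), (24, Vega, 26, 16, 30), (24, Vega, 26, 24, 26), (24, Vega, 26, 25, 18), (24, Vega, 26, 3, 1), (24, Vega, 26, 35, 11), (25, Vega, 18, 16, 30), (25, Vega, 18, 24, 26), (25, Vega, 18, 25, 18), (25, Vega, 18, 3, 1), (25, Vega, 18, 35, 11), (3, Vega, 1, 16, 30), (3, Vega, 1, 24, 26), (3, Vega, 1, 25, 18), (3, Vega, 1, 3, 1), (3, Vega, 1, 35, 11), (35, Vega, 11, 16, 30), (35, Vega, 11, 24, 26), (35, Vega, 11, 25, 18), (35, Vega, 11, 3, 1), (35, Vega, 11, 35, 11)}.
Filtering on pid > pid2 leaves {(14, Nova, 5, 11, 11), (16, Vega, 30, 3, 1), (24, Vega, 26, 16, 30), (24, Vega, 26, 3, 1), (25, Vega, 18, 16, 30), (25, Vega, 18, 24, 26), (25, Vega, 18, 3, 1), (35, Vega, 11, 16, 30), (35, Vega, 11, 24, 26), (35, Vega, 11, 25, 18), (35, Vega, 11, 3, 1)}.
π[pid, pid2]: project onto (pid, pid2) → {(14, 11), (16, 3), (24, 16), (24, 3), (25, 16), (25, 24), (25, 3), (35, 16), (35, 24), (35, 25), (35, 3)}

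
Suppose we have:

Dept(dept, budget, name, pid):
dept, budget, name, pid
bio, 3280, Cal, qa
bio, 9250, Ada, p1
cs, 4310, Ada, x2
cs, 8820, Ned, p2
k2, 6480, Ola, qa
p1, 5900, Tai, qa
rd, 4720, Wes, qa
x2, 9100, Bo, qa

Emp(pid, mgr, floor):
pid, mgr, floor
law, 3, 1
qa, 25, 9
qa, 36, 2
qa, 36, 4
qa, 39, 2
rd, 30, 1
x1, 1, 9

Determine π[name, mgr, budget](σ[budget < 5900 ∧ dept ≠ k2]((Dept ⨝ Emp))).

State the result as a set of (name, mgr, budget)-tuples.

{(Cal, 25, 3280), (Cal, 36, 3280), (Cal, 39, 3280), (Wes, 25, 4720), (Wes, 36, 4720), (Wes, 39, 4720)}

Natural join on pid: {(bio, 3280, Cal, qa, 25, 9), (bio, 3280, Cal, qa, 36, 2), (bio, 3280, Cal, qa, 36, 4), (bio, 3280, Cal, qa, 39, 2), (k2, 6480, Ola, qa, 25, 9), (k2, 6480, Ola, qa, 36, 2), (k2, 6480, Ola, qa, 36, 4), (k2, 6480, Ola, qa, 39, 2), (p1, 5900, Tai, qa, 25, 9), (p1, 5900, Tai, qa, 36, 2), (p1, 5900, Tai, qa, 36, 4), (p1, 5900, Tai, qa, 39, 2), (rd, 4720, Wes, qa, 25, 9), (rd, 4720, Wes, qa, 36, 2), (rd, 4720, Wes, qa, 36, 4), (rd, 4720, Wes, qa, 39, 2), (x2, 9100, Bo, qa, 25, 9), (x2, 9100, Bo, qa, 36, 2), (x2, 9100, Bo, qa, 36, 4), (x2, 9100, Bo, qa, 39, 2)}
Apply σ_{budget < 5900 ∧ dept ≠ k2}; surviving tuples: {(bio, 3280, Cal, qa, 25, 9), (bio, 3280, Cal, qa, 36, 2), (bio, 3280, Cal, qa, 36, 4), (bio, 3280, Cal, qa, 39, 2), (rd, 4720, Wes, qa, 25, 9), (rd, 4720, Wes, qa, 36, 2), (rd, 4720, Wes, qa, 36, 4), (rd, 4720, Wes, qa, 39, 2)}
Keep only column(s) name, mgr, budget (2 duplicate(s) eliminated): {(Cal, 25, 3280), (Cal, 36, 3280), (Cal, 39, 3280), (Wes, 25, 4720), (Wes, 36, 4720), (Wes, 39, 4720)}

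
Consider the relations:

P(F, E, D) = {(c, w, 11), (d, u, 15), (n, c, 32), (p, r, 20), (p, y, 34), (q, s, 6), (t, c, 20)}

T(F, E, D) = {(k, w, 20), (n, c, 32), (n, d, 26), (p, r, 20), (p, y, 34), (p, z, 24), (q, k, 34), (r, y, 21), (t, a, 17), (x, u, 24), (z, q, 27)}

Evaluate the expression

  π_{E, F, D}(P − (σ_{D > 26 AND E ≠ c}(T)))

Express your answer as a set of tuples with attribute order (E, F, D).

{(c, n, 32), (c, t, 20), (r, p, 20), (s, q, 6), (u, d, 15), (w, c, 11)}

Selection D > 26 AND E ≠ c: {(p, y, 34), (q, k, 34), (z, q, 27)}
Difference: {(c, w, 11), (d, u, 15), (n, c, 32), (p, r, 20), (p, y, 34), (q, s, 6), (t, c, 20)} with {(p, y, 34), (q, k, 34), (z, q, 27)} → {(c, w, 11), (d, u, 15), (n, c, 32), (p, r, 20), (q, s, 6), (t, c, 20)}
Projecting to E, F, D: {(c, n, 32), (c, t, 20), (r, p, 20), (s, q, 6), (u, d, 15), (w, c, 11)}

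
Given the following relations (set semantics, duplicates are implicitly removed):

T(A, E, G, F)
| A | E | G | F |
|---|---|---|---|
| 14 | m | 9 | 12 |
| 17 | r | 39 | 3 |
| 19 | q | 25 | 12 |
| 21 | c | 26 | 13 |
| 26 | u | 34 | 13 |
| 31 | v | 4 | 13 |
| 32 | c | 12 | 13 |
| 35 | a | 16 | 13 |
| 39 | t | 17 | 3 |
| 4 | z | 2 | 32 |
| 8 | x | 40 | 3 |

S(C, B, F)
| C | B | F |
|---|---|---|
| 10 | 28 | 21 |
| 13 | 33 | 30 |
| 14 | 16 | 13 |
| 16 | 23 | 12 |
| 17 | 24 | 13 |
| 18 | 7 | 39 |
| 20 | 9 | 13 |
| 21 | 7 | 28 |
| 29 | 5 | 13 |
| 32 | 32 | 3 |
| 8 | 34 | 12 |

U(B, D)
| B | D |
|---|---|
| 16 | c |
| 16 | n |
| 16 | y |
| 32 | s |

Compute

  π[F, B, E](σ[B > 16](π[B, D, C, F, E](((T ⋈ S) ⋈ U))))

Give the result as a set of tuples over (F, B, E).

Joining T and S on F yields {(14, m, 9, 12, 16, 23), (14, m, 9, 12, 8, 34), (17, r, 39, 3, 32, 32), (19, q, 25, 12, 16, 23), (19, q, 25, 12, 8, 34), (21, c, 26, 13, 14, 16), (21, c, 26, 13, 17, 24), (21, c, 26, 13, 20, 9), (21, c, 26, 13, 29, 5), (26, u, 34, 13, 14, 16), (26, u, 34, 13, 17, 24), (26, u, 34, 13, 20, 9), (26, u, 34, 13, 29, 5), (31, v, 4, 13, 14, 16), (31, v, 4, 13, 17, 24), (31, v, 4, 13, 20, 9), (31, v, 4, 13, 29, 5), (32, c, 12, 13, 14, 16), (32, c, 12, 13, 17, 24), (32, c, 12, 13, 20, 9), (32, c, 12, 13, 29, 5), (35, a, 16, 13, 14, 16), (35, a, 16, 13, 17, 24), (35, a, 16, 13, 20, 9), (35, a, 16, 13, 29, 5), (39, t, 17, 3, 32, 32), (8, x, 40, 3, 32, 32)}.
Joining (T ⋈ S) and U on B yields {(17, r, 39, 3, 32, 32, s), (21, c, 26, 13, 14, 16, c), (21, c, 26, 13, 14, 16, n), (21, c, 26, 13, 14, 16, y), (26, u, 34, 13, 14, 16, c), (26, u, 34, 13, 14, 16, n), (26, u, 34, 13, 14, 16, y), (31, v, 4, 13, 14, 16, c), (31, v, 4, 13, 14, 16, n), (31, v, 4, 13, 14, 16, y), (32, c, 12, 13, 14, 16, c), (32, c, 12, 13, 14, 16, n), (32, c, 12, 13, 14, 16, y), (35, a, 16, 13, 14, 16, c), (35, a, 16, 13, 14, 16, n), (35, a, 16, 13, 14, 16, y), (39, t, 17, 3, 32, 32, s), (8, x, 40, 3, 32, 32, s)}.
Projecting to B, D, C, F, E (3 duplicate(s) eliminated): {(16, c, 14, 13, a), (16, c, 14, 13, c), (16, c, 14, 13, u), (16, c, 14, 13, v), (16, n, 14, 13, a), (16, n, 14, 13, c), (16, n, 14, 13, u), (16, n, 14, 13, v), (16, y, 14, 13, a), (16, y, 14, 13, c), (16, y, 14, 13, u), (16, y, 14, 13, v), (32, s, 32, 3, r), (32, s, 32, 3, t), (32, s, 32, 3, x)}
Filtering on B > 16 leaves {(32, s, 32, 3, r), (32, s, 32, 3, t), (32, s, 32, 3, x)}.
Projecting to F, B, E: {(3, 32, r), (3, 32, t), (3, 32, x)}

{(3, 32, r), (3, 32, t), (3, 32, x)}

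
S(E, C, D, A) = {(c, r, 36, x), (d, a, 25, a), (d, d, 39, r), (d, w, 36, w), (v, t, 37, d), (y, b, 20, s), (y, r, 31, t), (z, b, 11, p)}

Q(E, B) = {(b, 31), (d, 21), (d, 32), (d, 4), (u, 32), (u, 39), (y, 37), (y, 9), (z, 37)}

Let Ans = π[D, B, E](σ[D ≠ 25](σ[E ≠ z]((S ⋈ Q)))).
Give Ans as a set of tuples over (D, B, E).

{(20, 37, y), (20, 9, y), (31, 37, y), (31, 9, y), (36, 21, d), (36, 32, d), (36, 4, d), (39, 21, d), (39, 32, d), (39, 4, d)}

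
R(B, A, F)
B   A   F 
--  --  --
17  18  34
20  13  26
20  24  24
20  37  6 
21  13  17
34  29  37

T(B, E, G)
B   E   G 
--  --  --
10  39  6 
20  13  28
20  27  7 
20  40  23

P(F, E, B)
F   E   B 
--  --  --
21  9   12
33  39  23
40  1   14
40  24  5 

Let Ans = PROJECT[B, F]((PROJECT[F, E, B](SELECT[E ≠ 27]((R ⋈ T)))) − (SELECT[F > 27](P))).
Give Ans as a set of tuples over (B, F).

{(20, 24), (20, 26), (20, 6)}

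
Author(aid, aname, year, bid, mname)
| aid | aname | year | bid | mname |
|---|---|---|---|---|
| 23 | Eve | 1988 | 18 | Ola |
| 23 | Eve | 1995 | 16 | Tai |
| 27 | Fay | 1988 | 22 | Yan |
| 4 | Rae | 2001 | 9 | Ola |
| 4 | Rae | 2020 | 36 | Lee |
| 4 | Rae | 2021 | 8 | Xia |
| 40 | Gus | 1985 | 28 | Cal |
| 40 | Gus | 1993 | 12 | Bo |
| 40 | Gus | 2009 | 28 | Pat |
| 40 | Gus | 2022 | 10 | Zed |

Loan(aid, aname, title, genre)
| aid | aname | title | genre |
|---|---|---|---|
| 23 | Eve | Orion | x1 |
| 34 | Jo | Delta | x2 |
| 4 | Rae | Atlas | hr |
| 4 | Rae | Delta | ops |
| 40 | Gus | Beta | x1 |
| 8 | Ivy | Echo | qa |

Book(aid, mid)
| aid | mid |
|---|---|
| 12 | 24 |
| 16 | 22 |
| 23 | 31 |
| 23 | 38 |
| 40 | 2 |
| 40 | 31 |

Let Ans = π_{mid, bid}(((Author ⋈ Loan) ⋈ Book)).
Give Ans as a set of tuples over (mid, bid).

Joining Author and Loan on aid, aname yields {(23, Eve, 1988, 18, Ola, Orion, x1), (23, Eve, 1995, 16, Tai, Orion, x1), (4, Rae, 2001, 9, Ola, Atlas, hr), (4, Rae, 2001, 9, Ola, Delta, ops), (4, Rae, 2020, 36, Lee, Atlas, hr), (4, Rae, 2020, 36, Lee, Delta, ops), (4, Rae, 2021, 8, Xia, Atlas, hr), (4, Rae, 2021, 8, Xia, Delta, ops), (40, Gus, 1985, 28, Cal, Beta, x1), (40, Gus, 1993, 12, Bo, Beta, x1), (40, Gus, 2009, 28, Pat, Beta, x1), (40, Gus, 2022, 10, Zed, Beta, x1)}.
Joining (Author ⋈ Loan) and Book on aid yields {(23, Eve, 1988, 18, Ola, Orion, x1, 31), (23, Eve, 1988, 18, Ola, Orion, x1, 38), (23, Eve, 1995, 16, Tai, Orion, x1, 31), (23, Eve, 1995, 16, Tai, Orion, x1, 38), (40, Gus, 1985, 28, Cal, Beta, x1, 2), (40, Gus, 1985, 28, Cal, Beta, x1, 31), (40, Gus, 1993, 12, Bo, Beta, x1, 2), (40, Gus, 1993, 12, Bo, Beta, x1, 31), (40, Gus, 2009, 28, Pat, Beta, x1, 2), (40, Gus, 2009, 28, Pat, Beta, x1, 31), (40, Gus, 2022, 10, Zed, Beta, x1, 2), (40, Gus, 2022, 10, Zed, Beta, x1, 31)}.
Keep only column(s) mid, bid (2 duplicate(s) eliminated): {(2, 10), (2, 12), (2, 28), (31, 10), (31, 12), (31, 16), (31, 18), (31, 28), (38, 16), (38, 18)}

{(2, 10), (2, 12), (2, 28), (31, 10), (31, 12), (31, 16), (31, 18), (31, 28), (38, 16), (38, 18)}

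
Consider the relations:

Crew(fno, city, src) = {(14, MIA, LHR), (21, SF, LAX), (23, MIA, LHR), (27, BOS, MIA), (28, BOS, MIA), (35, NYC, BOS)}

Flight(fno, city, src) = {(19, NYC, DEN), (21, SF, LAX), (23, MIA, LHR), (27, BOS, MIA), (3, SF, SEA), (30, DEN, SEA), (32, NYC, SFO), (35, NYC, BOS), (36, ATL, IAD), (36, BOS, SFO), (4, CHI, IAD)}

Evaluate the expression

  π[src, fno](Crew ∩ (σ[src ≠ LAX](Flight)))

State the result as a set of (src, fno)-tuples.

Apply σ_{src ≠ LAX}; surviving tuples: {(19, NYC, DEN), (23, MIA, LHR), (27, BOS, MIA), (3, SF, SEA), (30, DEN, SEA), (32, NYC, SFO), (35, NYC, BOS), (36, ATL, IAD), (36, BOS, SFO), (4, CHI, IAD)}
Intersection: {(14, MIA, LHR), (21, SF, LAX), (23, MIA, LHR), (27, BOS, MIA), (28, BOS, MIA), (35, NYC, BOS)} with {(19, NYC, DEN), (23, MIA, LHR), (27, BOS, MIA), (3, SF, SEA), (30, DEN, SEA), (32, NYC, SFO), (35, NYC, BOS), (36, ATL, IAD), (36, BOS, SFO), (4, CHI, IAD)} → {(23, MIA, LHR), (27, BOS, MIA), (35, NYC, BOS)}
π[src, fno]: project onto (src, fno) → {(BOS, 35), (LHR, 23), (MIA, 27)}

{(BOS, 35), (LHR, 23), (MIA, 27)}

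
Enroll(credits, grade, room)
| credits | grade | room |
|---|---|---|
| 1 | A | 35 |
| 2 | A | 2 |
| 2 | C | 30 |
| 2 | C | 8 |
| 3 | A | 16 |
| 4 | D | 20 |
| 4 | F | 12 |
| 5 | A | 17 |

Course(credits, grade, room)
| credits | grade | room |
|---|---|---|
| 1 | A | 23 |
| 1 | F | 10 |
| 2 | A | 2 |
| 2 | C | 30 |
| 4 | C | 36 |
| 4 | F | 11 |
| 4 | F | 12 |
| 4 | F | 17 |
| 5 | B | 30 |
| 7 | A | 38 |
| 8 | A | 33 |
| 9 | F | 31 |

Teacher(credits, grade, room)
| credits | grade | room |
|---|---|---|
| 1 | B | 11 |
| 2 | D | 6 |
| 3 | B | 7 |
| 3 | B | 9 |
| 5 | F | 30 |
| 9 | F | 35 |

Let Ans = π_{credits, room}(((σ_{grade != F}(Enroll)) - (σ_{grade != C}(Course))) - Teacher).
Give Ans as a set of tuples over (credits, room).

σ[grade != F]: keep tuples satisfying grade != F → {(1, A, 35), (2, A, 2), (2, C, 30), (2, C, 8), (3, A, 16), (4, D, 20), (5, A, 17)}
σ[grade != C]: keep tuples satisfying grade != C → {(1, A, 23), (1, F, 10), (2, A, 2), (4, F, 11), (4, F, 12), (4, F, 17), (5, B, 30), (7, A, 38), (8, A, 33), (9, F, 31)}
Difference: {(1, A, 35), (2, A, 2), (2, C, 30), (2, C, 8), (3, A, 16), (4, D, 20), (5, A, 17)} with {(1, A, 23), (1, F, 10), (2, A, 2), (4, F, 11), (4, F, 12), (4, F, 17), (5, B, 30), (7, A, 38), (8, A, 33), (9, F, 31)} → {(1, A, 35), (2, C, 30), (2, C, 8), (3, A, 16), (4, D, 20), (5, A, 17)}
Difference: {(1, A, 35), (2, C, 30), (2, C, 8), (3, A, 16), (4, D, 20), (5, A, 17)} with {(1, B, 11), (2, D, 6), (3, B, 7), (3, B, 9), (5, F, 30), (9, F, 35)} → {(1, A, 35), (2, C, 30), (2, C, 8), (3, A, 16), (4, D, 20), (5, A, 17)}
Keep only column(s) credits, room: {(1, 35), (2, 30), (2, 8), (3, 16), (4, 20), (5, 17)}

{(1, 35), (2, 30), (2, 8), (3, 16), (4, 20), (5, 17)}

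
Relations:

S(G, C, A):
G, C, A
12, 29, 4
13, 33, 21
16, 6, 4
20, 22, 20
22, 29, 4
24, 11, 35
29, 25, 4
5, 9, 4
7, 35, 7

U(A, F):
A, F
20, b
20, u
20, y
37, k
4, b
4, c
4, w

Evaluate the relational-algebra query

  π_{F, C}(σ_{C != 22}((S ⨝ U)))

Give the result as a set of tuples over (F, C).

S ⋈ U (natural join on A): {(12, 29, 4, b), (12, 29, 4, c), (12, 29, 4, w), (16, 6, 4, b), (16, 6, 4, c), (16, 6, 4, w), (20, 22, 20, b), (20, 22, 20, u), (20, 22, 20, y), (22, 29, 4, b), (22, 29, 4, c), (22, 29, 4, w), (29, 25, 4, b), (29, 25, 4, c), (29, 25, 4, w), (5, 9, 4, b), (5, 9, 4, c), (5, 9, 4, w)}
σ[C != 22]: keep tuples satisfying C != 22 → {(12, 29, 4, b), (12, 29, 4, c), (12, 29, 4, w), (16, 6, 4, b), (16, 6, 4, c), (16, 6, 4, w), (22, 29, 4, b), (22, 29, 4, c), (22, 29, 4, w), (29, 25, 4, b), (29, 25, 4, c), (29, 25, 4, w), (5, 9, 4, b), (5, 9, 4, c), (5, 9, 4, w)}
Projecting to F, C (3 duplicate(s) eliminated): {(b, 25), (b, 29), (b, 6), (b, 9), (c, 25), (c, 29), (c, 6), (c, 9), (w, 25), (w, 29), (w, 6), (w, 9)}

{(b, 25), (b, 29), (b, 6), (b, 9), (c, 25), (c, 29), (c, 6), (c, 9), (w, 25), (w, 29), (w, 6), (w, 9)}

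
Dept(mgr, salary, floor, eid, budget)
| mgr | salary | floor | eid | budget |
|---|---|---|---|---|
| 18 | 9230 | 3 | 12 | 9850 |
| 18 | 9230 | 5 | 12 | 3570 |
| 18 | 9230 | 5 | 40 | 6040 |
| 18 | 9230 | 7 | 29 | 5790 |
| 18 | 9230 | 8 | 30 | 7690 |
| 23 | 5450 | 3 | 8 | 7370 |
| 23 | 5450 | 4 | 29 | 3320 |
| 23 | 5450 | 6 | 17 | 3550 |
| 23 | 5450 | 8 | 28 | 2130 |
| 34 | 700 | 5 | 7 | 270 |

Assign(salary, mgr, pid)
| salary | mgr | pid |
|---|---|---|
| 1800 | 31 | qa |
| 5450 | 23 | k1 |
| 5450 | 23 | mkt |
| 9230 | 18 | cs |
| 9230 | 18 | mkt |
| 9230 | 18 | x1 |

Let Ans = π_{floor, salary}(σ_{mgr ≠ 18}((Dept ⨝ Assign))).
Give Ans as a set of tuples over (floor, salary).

{(3, 5450), (4, 5450), (6, 5450), (8, 5450)}

Joining Dept and Assign on mgr, salary yields {(18, 9230, 3, 12, 9850, cs), (18, 9230, 3, 12, 9850, mkt), (18, 9230, 3, 12, 9850, x1), (18, 9230, 5, 12, 3570, cs), (18, 9230, 5, 12, 3570, mkt), (18, 9230, 5, 12, 3570, x1), (18, 9230, 5, 40, 6040, cs), (18, 9230, 5, 40, 6040, mkt), (18, 9230, 5, 40, 6040, x1), (18, 9230, 7, 29, 5790, cs), (18, 9230, 7, 29, 5790, mkt), (18, 9230, 7, 29, 5790, x1), (18, 9230, 8, 30, 7690, cs), (18, 9230, 8, 30, 7690, mkt), (18, 9230, 8, 30, 7690, x1), (23, 5450, 3, 8, 7370, k1), (23, 5450, 3, 8, 7370, mkt), (23, 5450, 4, 29, 3320, k1), (23, 5450, 4, 29, 3320, mkt), (23, 5450, 6, 17, 3550, k1), (23, 5450, 6, 17, 3550, mkt), (23, 5450, 8, 28, 2130, k1), (23, 5450, 8, 28, 2130, mkt)}.
σ[mgr ≠ 18]: keep tuples satisfying mgr ≠ 18 → {(23, 5450, 3, 8, 7370, k1), (23, 5450, 3, 8, 7370, mkt), (23, 5450, 4, 29, 3320, k1), (23, 5450, 4, 29, 3320, mkt), (23, 5450, 6, 17, 3550, k1), (23, 5450, 6, 17, 3550, mkt), (23, 5450, 8, 28, 2130, k1), (23, 5450, 8, 28, 2130, mkt)}
π_{floor, salary} gives {(3, 5450), (4, 5450), (6, 5450), (8, 5450)} (4 duplicate(s) eliminated).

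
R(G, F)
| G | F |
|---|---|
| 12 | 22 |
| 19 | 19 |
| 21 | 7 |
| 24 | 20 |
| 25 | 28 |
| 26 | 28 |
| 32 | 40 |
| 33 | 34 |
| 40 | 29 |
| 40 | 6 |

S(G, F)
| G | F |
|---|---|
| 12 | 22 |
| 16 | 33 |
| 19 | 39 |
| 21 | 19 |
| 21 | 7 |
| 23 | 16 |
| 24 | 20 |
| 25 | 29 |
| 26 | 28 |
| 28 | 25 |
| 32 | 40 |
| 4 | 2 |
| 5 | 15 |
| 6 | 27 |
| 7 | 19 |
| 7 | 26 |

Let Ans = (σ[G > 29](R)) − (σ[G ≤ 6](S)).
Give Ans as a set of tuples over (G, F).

σ[G > 29]: keep tuples satisfying G > 29 → {(32, 40), (33, 34), (40, 29), (40, 6)}
σ[G ≤ 6]: keep tuples satisfying G ≤ 6 → {(4, 2), (5, 15), (6, 27)}
Taking the difference: {(32, 40), (33, 34), (40, 29), (40, 6)}

{(32, 40), (33, 34), (40, 29), (40, 6)}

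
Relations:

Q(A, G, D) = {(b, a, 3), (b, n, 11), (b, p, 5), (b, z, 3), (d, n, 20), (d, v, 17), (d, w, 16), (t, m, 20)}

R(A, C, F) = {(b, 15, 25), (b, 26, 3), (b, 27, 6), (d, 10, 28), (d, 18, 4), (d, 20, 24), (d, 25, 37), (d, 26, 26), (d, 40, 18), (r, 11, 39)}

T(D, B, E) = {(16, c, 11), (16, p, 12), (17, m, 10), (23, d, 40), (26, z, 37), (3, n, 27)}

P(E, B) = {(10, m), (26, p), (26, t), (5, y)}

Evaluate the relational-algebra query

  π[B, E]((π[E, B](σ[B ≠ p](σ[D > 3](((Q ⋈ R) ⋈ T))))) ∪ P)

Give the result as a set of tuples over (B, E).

Joining Q and R on A yields {(b, a, 3, 15, 25), (b, a, 3, 26, 3), (b, a, 3, 27, 6), (b, n, 11, 15, 25), (b, n, 11, 26, 3), (b, n, 11, 27, 6), (b, p, 5, 15, 25), (b, p, 5, 26, 3), (b, p, 5, 27, 6), (b, z, 3, 15, 25), (b, z, 3, 26, 3), (b, z, 3, 27, 6), (d, n, 20, 10, 28), (d, n, 20, 18, 4), (d, n, 20, 20, 24), (d, n, 20, 25, 37), (d, n, 20, 26, 26), (d, n, 20, 40, 18), (d, v, 17, 10, 28), (d, v, 17, 18, 4), (d, v, 17, 20, 24), (d, v, 17, 25, 37), (d, v, 17, 26, 26), (d, v, 17, 40, 18), (d, w, 16, 10, 28), (d, w, 16, 18, 4), (d, w, 16, 20, 24), (d, w, 16, 25, 37), (d, w, 16, 26, 26), (d, w, 16, 40, 18)}.
Joining (Q ⋈ R) and T on D yields {(b, a, 3, 15, 25, n, 27), (b, a, 3, 26, 3, n, 27), (b, a, 3, 27, 6, n, 27), (b, z, 3, 15, 25, n, 27), (b, z, 3, 26, 3, n, 27), (b, z, 3, 27, 6, n, 27), (d, v, 17, 10, 28, m, 10), (d, v, 17, 18, 4, m, 10), (d, v, 17, 20, 24, m, 10), (d, v, 17, 25, 37, m, 10), (d, v, 17, 26, 26, m, 10), (d, v, 17, 40, 18, m, 10), (d, w, 16, 10, 28, c, 11), (d, w, 16, 10, 28, p, 12), (d, w, 16, 18, 4, c, 11), (d, w, 16, 18, 4, p, 12), (d, w, 16, 20, 24, c, 11), (d, w, 16, 20, 24, p, 12), (d, w, 16, 25, 37, c, 11), (d, w, 16, 25, 37, p, 12), (d, w, 16, 26, 26, c, 11), (d, w, 16, 26, 26, p, 12), (d, w, 16, 40, 18, c, 11), (d, w, 16, 40, 18, p, 12)}.
Apply σ_{D > 3}; surviving tuples: {(d, v, 17, 10, 28, m, 10), (d, v, 17, 18, 4, m, 10), (d, v, 17, 20, 24, m, 10), (d, v, 17, 25, 37, m, 10), (d, v, 17, 26, 26, m, 10), (d, v, 17, 40, 18, m, 10), (d, w, 16, 10, 28, c, 11), (d, w, 16, 10, 28, p, 12), (d, w, 16, 18, 4, c, 11), (d, w, 16, 18, 4, p, 12), (d, w, 16, 20, 24, c, 11), (d, w, 16, 20, 24, p, 12), (d, w, 16, 25, 37, c, 11), (d, w, 16, 25, 37, p, 12), (d, w, 16, 26, 26, c, 11), (d, w, 16, 26, 26, p, 12), (d, w, 16, 40, 18, c, 11), (d, w, 16, 40, 18, p, 12)}
Apply σ_{B ≠ p}; surviving tuples: {(d, v, 17, 10, 28, m, 10), (d, v, 17, 18, 4, m, 10), (d, v, 17, 20, 24, m, 10), (d, v, 17, 25, 37, m, 10), (d, v, 17, 26, 26, m, 10), (d, v, 17, 40, 18, m, 10), (d, w, 16, 10, 28, c, 11), (d, w, 16, 18, 4, c, 11), (d, w, 16, 20, 24, c, 11), (d, w, 16, 25, 37, c, 11), (d, w, 16, 26, 26, c, 11), (d, w, 16, 40, 18, c, 11)}
π_{E, B} gives {(10, m), (11, c)} (10 duplicate(s) eliminated).
Set union of the two operands is {(10, m), (11, c), (26, p), (26, t), (5, y)}.
π_{B, E} gives {(c, 11), (m, 10), (p, 26), (t, 26), (y, 5)}.

{(c, 11), (m, 10), (p, 26), (t, 26), (y, 5)}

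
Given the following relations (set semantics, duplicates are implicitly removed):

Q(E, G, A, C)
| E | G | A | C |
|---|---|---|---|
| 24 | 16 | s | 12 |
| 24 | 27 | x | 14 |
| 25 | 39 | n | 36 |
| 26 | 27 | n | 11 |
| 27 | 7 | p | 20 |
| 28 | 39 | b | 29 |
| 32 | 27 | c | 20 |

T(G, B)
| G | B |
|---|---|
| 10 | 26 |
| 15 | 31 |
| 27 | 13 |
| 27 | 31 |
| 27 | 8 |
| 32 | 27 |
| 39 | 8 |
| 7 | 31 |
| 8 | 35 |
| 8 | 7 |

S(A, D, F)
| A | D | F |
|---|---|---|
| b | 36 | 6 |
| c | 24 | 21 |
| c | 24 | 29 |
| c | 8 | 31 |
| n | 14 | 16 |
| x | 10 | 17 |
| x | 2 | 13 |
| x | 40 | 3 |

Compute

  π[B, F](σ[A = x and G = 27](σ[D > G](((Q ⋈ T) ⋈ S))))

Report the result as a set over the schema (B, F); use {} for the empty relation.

{(13, 3), (31, 3), (8, 3)}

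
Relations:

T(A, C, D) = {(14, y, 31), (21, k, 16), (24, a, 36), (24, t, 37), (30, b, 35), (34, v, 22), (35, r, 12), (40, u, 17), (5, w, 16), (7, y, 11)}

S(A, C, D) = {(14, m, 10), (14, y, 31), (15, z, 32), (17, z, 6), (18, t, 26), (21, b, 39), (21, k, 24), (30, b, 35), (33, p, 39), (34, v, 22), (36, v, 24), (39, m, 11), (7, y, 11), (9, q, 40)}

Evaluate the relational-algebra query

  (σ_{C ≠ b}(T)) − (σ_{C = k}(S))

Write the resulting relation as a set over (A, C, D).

{(14, y, 31), (21, k, 16), (24, a, 36), (24, t, 37), (34, v, 22), (35, r, 12), (40, u, 17), (5, w, 16), (7, y, 11)}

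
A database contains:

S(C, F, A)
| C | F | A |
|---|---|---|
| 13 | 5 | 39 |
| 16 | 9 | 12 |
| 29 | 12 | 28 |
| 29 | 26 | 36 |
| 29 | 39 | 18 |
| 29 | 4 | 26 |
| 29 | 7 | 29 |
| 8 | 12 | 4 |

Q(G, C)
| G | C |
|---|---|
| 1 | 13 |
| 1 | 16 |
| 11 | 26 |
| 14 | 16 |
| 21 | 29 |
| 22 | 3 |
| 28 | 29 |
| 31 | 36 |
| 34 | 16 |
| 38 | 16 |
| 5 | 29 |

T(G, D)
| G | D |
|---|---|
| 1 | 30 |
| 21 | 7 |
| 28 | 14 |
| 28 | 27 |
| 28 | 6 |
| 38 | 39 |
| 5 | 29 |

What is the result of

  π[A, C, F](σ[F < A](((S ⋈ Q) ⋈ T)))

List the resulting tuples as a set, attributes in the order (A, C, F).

Joining S and Q on C yields {(13, 5, 39, 1), (16, 9, 12, 1), (16, 9, 12, 14), (16, 9, 12, 34), (16, 9, 12, 38), (29, 12, 28, 21), (29, 12, 28, 28), (29, 12, 28, 5), (29, 26, 36, 21), (29, 26, 36, 28), (29, 26, 36, 5), (29, 39, 18, 21), (29, 39, 18, 28), (29, 39, 18, 5), (29, 4, 26, 21), (29, 4, 26, 28), (29, 4, 26, 5), (29, 7, 29, 21), (29, 7, 29, 28), (29, 7, 29, 5)}.
Joining (S ⋈ Q) and T on G yields {(13, 5, 39, 1, 30), (16, 9, 12, 1, 30), (16, 9, 12, 38, 39), (29, 12, 28, 21, 7), (29, 12, 28, 28, 14), (29, 12, 28, 28, 27), (29, 12, 28, 28, 6), (29, 12, 28, 5, 29), (29, 26, 36, 21, 7), (29, 26, 36, 28, 14), (29, 26, 36, 28, 27), (29, 26, 36, 28, 6), (29, 26, 36, 5, 29), (29, 39, 18, 21, 7), (29, 39, 18, 28, 14), (29, 39, 18, 28, 27), (29, 39, 18, 28, 6), (29, 39, 18, 5, 29), (29, 4, 26, 21, 7), (29, 4, 26, 28, 14), (29, 4, 26, 28, 27), (29, 4, 26, 28, 6), (29, 4, 26, 5, 29), (29, 7, 29, 21, 7), (29, 7, 29, 28, 14), (29, 7, 29, 28, 27), (29, 7, 29, 28, 6), (29, 7, 29, 5, 29)}.
Selection F < A: {(13, 5, 39, 1, 30), (16, 9, 12, 1, 30), (16, 9, 12, 38, 39), (29, 12, 28, 21, 7), (29, 12, 28, 28, 14), (29, 12, 28, 28, 27), (29, 12, 28, 28, 6), (29, 12, 28, 5, 29), (29, 26, 36, 21, 7), (29, 26, 36, 28, 14), (29, 26, 36, 28, 27), (29, 26, 36, 28, 6), (29, 26, 36, 5, 29), (29, 4, 26, 21, 7), (29, 4, 26, 28, 14), (29, 4, 26, 28, 27), (29, 4, 26, 28, 6), (29, 4, 26, 5, 29), (29, 7, 29, 21, 7), (29, 7, 29, 28, 14), (29, 7, 29, 28, 27), (29, 7, 29, 28, 6), (29, 7, 29, 5, 29)}
π_{A, C, F} gives {(12, 16, 9), (26, 29, 4), (28, 29, 12), (29, 29, 7), (36, 29, 26), (39, 13, 5)} (17 duplicate(s) eliminated).

{(12, 16, 9), (26, 29, 4), (28, 29, 12), (29, 29, 7), (36, 29, 26), (39, 13, 5)}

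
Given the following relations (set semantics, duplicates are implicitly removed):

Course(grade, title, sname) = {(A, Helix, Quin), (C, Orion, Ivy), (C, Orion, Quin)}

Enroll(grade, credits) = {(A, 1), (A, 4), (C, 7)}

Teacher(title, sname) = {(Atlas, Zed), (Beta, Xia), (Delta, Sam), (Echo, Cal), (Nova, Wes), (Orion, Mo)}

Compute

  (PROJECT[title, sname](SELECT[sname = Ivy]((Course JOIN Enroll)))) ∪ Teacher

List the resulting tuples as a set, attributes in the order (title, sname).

{(Atlas, Zed), (Beta, Xia), (Delta, Sam), (Echo, Cal), (Nova, Wes), (Orion, Ivy), (Orion, Mo)}

Natural join on grade: {(A, Helix, Quin, 1), (A, Helix, Quin, 4), (C, Orion, Ivy, 7), (C, Orion, Quin, 7)}
Filtering on sname = Ivy leaves {(C, Orion, Ivy, 7)}.
Keep only column(s) title, sname: {(Orion, Ivy)}
Taking the union: {(Atlas, Zed), (Beta, Xia), (Delta, Sam), (Echo, Cal), (Nova, Wes), (Orion, Ivy), (Orion, Mo)}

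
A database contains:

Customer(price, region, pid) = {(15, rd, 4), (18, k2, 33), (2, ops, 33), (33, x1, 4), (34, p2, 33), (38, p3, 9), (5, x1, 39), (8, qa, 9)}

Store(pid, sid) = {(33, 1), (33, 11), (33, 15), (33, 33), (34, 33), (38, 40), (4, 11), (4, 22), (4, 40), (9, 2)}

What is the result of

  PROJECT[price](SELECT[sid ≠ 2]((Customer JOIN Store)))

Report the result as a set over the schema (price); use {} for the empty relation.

Customer ⋈ Store (natural join on pid): {(15, rd, 4, 11), (15, rd, 4, 22), (15, rd, 4, 40), (18, k2, 33, 1), (18, k2, 33, 11), (18, k2, 33, 15), (18, k2, 33, 33), (2, ops, 33, 1), (2, ops, 33, 11), (2, ops, 33, 15), (2, ops, 33, 33), (33, x1, 4, 11), (33, x1, 4, 22), (33, x1, 4, 40), (34, p2, 33, 1), (34, p2, 33, 11), (34, p2, 33, 15), (34, p2, 33, 33), (38, p3, 9, 2), (8, qa, 9, 2)}
Apply σ_{sid ≠ 2}; surviving tuples: {(15, rd, 4, 11), (15, rd, 4, 22), (15, rd, 4, 40), (18, k2, 33, 1), (18, k2, 33, 11), (18, k2, 33, 15), (18, k2, 33, 33), (2, ops, 33, 1), (2, ops, 33, 11), (2, ops, 33, 15), (2, ops, 33, 33), (33, x1, 4, 11), (33, x1, 4, 22), (33, x1, 4, 40), (34, p2, 33, 1), (34, p2, 33, 11), (34, p2, 33, 15), (34, p2, 33, 33)}
π[price]: project onto (price) (13 duplicate(s) eliminated) → {15, 18, 2, 33, 34}

{15, 18, 2, 33, 34}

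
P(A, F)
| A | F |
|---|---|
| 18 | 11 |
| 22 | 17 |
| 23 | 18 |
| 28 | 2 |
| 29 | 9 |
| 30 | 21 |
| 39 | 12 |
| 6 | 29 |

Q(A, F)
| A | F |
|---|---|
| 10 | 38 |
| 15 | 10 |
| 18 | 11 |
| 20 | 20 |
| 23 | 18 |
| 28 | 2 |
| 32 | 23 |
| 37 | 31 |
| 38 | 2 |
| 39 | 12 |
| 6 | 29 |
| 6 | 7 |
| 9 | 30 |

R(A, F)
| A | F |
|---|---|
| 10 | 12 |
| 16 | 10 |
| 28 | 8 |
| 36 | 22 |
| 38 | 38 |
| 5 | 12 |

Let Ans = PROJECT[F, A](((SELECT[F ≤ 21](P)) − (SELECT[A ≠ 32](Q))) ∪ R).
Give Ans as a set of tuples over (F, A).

{(10, 16), (12, 10), (12, 5), (17, 22), (21, 30), (22, 36), (38, 38), (8, 28), (9, 29)}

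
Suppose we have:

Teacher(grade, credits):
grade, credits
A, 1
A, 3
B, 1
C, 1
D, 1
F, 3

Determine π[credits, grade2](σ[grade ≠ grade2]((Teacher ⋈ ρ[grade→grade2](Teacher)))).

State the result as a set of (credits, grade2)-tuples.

ρ[grade→grade2]: schema becomes (grade2, credits); tuples unchanged.
Teacher ⋈ ρ[grade→grade2](Teacher) (natural join on credits): {(A, 1, A), (A, 1, B), (A, 1, C), (A, 1, D), (A, 3, A), (A, 3, F), (B, 1, A), (B, 1, B), (B, 1, C), (B, 1, D), (C, 1, A), (C, 1, B), (C, 1, C), (C, 1, D), (D, 1, A), (D, 1, B), (D, 1, C), (D, 1, D), (F, 3, A), (F, 3, F)}
Apply σ_{grade ≠ grade2}; surviving tuples: {(A, 1, B), (A, 1, C), (A, 1, D), (A, 3, F), (B, 1, A), (B, 1, C), (B, 1, D), (C, 1, A), (C, 1, B), (C, 1, D), (D, 1, A), (D, 1, B), (D, 1, C), (F, 3, A)}
Projecting to credits, grade2 (8 duplicate(s) eliminated): {(1, A), (1, B), (1, C), (1, D), (3, A), (3, F)}

{(1, A), (1, B), (1, C), (1, D), (3, A), (3, F)}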